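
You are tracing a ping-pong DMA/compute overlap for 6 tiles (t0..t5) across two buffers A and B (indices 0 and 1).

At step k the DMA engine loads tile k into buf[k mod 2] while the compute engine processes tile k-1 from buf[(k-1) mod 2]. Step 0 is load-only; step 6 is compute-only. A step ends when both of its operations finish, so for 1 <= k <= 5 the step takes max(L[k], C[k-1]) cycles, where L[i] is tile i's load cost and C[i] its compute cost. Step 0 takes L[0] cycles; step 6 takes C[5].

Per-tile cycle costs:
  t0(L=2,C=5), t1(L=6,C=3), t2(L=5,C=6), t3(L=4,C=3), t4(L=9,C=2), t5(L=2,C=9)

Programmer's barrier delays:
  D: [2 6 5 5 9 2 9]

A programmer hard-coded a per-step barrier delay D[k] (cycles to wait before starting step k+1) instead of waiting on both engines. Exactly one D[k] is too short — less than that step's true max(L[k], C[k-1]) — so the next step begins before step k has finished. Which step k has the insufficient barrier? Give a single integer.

hazard at step 3

k=0 barrier L[0]=2→2c, D[0]=2 ok
k=1 barrier max(L[1]=6,C[0]=5)→6c, D[1]=6 ok
k=2 barrier max(L[2]=5,C[1]=3)→5c, D[2]=5 ok
k=3 barrier max(L[3]=4,C[2]=6)→6c, D[3]=5 SHORT
k=4 barrier max(L[4]=9,C[3]=3)→9c, D[4]=9 ok
k=5 barrier max(L[5]=2,C[4]=2)→2c, D[5]=2 ok
k=6 barrier C[5]=9→9c, D[6]=9 ok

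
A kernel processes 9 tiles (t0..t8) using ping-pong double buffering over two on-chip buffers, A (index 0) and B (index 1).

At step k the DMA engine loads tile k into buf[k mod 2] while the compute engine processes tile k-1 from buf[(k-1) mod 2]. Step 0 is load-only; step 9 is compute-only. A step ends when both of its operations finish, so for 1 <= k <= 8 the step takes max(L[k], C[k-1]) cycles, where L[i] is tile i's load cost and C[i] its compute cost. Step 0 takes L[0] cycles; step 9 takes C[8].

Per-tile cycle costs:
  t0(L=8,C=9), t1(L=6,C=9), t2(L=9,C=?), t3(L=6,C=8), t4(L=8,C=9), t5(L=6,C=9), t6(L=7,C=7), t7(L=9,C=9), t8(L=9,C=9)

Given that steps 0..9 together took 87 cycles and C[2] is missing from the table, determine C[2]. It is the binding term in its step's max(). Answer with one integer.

step 0 = dur = L[0]=8 = 8
step 1 = dur = max(L[1]=6, C[0]=9) = 9
step 2 = dur = max(L[2]=9, C[1]=9) = 9
step 3 = dur = max(L[3]=6, C[2]=?) = C[2]  (unknown; binding)
step 4 = dur = max(L[4]=8, C[3]=8) = 8
step 5 = dur = max(L[5]=6, C[4]=9) = 9
step 6 = dur = max(L[6]=7, C[5]=9) = 9
step 7 = dur = max(L[7]=9, C[6]=7) = 9
step 8 = dur = max(L[8]=9, C[7]=9) = 9
step 9 = dur = C[8]=9 = 9
sum of known step durations = 79
dur[3] = total - known = 87 - 79 = 8
C[2] is the binding max in step 3, so C[2] = dur[3] = 8

C[2] = 8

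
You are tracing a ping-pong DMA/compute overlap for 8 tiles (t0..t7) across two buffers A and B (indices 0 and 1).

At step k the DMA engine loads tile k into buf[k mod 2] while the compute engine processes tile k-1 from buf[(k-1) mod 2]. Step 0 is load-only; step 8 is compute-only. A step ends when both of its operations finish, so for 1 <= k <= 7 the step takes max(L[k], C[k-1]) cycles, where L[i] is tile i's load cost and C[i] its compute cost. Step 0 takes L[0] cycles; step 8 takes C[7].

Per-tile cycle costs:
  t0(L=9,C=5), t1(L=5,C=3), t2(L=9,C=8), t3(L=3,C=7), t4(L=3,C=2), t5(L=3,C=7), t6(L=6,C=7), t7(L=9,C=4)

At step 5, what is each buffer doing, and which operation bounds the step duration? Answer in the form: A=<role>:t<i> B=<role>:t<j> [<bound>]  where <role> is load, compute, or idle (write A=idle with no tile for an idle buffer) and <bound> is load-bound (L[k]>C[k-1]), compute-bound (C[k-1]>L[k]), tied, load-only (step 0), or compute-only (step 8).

step 5: A=compute:t4 B=load:t5 [load-bound]

[0] DMA t0→A (9c) ∥ CU idle ⇒ 9c, clock 9
[1] DMA t1→B (5c) ∥ CU A:t0 (5c) ⇒ 5c, clock 14
[2] DMA t2→A (9c) ∥ CU B:t1 (3c) ⇒ 9c, clock 23
[3] DMA t3→B (3c) ∥ CU A:t2 (8c) ⇒ 8c, clock 31
[4] DMA t4→A (3c) ∥ CU B:t3 (7c) ⇒ 7c, clock 38
[5] DMA t5→B (3c) ∥ CU A:t4 (2c) ⇒ 3c, clock 41
[6] DMA t6→A (6c) ∥ CU B:t5 (7c) ⇒ 7c, clock 48
[7] DMA t7→B (9c) ∥ CU A:t6 (7c) ⇒ 9c, clock 57
[8] DMA idle ∥ CU B:t7 (4c) ⇒ 4c, clock 61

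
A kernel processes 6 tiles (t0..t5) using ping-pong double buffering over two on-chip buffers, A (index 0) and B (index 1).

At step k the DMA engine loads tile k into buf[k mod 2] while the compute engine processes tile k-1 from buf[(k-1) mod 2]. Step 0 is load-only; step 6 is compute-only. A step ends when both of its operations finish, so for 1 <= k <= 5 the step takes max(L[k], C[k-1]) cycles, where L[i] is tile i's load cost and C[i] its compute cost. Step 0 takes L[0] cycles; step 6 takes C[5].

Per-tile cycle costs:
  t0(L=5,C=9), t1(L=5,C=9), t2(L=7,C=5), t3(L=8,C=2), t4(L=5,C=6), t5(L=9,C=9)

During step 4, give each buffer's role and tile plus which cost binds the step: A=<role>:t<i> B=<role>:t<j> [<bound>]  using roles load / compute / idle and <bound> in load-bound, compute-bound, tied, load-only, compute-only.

step 0: L[0]=5 → dur=5, Σ=5 | A=load:t0 B=idle [load-only]
step 1: L[1]=5 C[0]=9 → dur=9, Σ=14 | A=compute:t0 B=load:t1 [compute-bound]
step 2: L[2]=7 C[1]=9 → dur=9, Σ=23 | A=load:t2 B=compute:t1 [compute-bound]
step 3: L[3]=8 C[2]=5 → dur=8, Σ=31 | A=compute:t2 B=load:t3 [load-bound]
step 4: L[4]=5 C[3]=2 → dur=5, Σ=36 | A=load:t4 B=compute:t3 [load-bound]
step 5: L[5]=9 C[4]=6 → dur=9, Σ=45 | A=compute:t4 B=load:t5 [load-bound]
step 6: C[5]=9 → dur=9, Σ=54 | A=idle B=compute:t5 [compute-only]

step 4: A=load:t4 B=compute:t3 [load-bound]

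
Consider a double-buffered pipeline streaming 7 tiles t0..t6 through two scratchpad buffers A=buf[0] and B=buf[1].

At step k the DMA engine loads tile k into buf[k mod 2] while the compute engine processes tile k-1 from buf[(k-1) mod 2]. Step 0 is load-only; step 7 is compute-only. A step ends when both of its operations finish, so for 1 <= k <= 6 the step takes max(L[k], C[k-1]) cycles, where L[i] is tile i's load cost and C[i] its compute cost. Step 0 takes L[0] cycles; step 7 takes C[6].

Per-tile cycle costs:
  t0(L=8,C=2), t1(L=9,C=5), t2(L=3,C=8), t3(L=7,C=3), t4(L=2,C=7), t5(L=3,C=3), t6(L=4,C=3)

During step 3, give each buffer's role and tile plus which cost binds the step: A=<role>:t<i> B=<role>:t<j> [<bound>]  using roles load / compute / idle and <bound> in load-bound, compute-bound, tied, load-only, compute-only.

[0] DMA t0→A (8c) ∥ CU idle ⇒ 8c, clock 8
[1] DMA t1→B (9c) ∥ CU A:t0 (2c) ⇒ 9c, clock 17
[2] DMA t2→A (3c) ∥ CU B:t1 (5c) ⇒ 5c, clock 22
[3] DMA t3→B (7c) ∥ CU A:t2 (8c) ⇒ 8c, clock 30
[4] DMA t4→A (2c) ∥ CU B:t3 (3c) ⇒ 3c, clock 33
[5] DMA t5→B (3c) ∥ CU A:t4 (7c) ⇒ 7c, clock 40
[6] DMA t6→A (4c) ∥ CU B:t5 (3c) ⇒ 4c, clock 44
[7] DMA idle ∥ CU A:t6 (3c) ⇒ 3c, clock 47

step 3: A=compute:t2 B=load:t3 [compute-bound]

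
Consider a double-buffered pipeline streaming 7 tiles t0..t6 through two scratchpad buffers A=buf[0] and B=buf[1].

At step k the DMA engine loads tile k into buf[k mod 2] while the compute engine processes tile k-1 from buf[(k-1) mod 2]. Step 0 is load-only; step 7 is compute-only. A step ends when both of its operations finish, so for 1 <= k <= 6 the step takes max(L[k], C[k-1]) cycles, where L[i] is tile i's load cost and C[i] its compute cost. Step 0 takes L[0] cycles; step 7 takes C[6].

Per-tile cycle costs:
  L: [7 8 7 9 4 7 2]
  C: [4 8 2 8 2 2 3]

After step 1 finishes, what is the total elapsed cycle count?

end_cycle[1] = 15

step 0: L[0]=7 → dur=7, Σ=7 | A=load:t0 B=idle [load-only]
step 1: L[1]=8 C[0]=4 → dur=8, Σ=15 | A=compute:t0 B=load:t1 [load-bound]
step 2: L[2]=7 C[1]=8 → dur=8, Σ=23 | A=load:t2 B=compute:t1 [compute-bound]
step 3: L[3]=9 C[2]=2 → dur=9, Σ=32 | A=compute:t2 B=load:t3 [load-bound]
step 4: L[4]=4 C[3]=8 → dur=8, Σ=40 | A=load:t4 B=compute:t3 [compute-bound]
step 5: L[5]=7 C[4]=2 → dur=7, Σ=47 | A=compute:t4 B=load:t5 [load-bound]
step 6: L[6]=2 C[5]=2 → dur=2, Σ=49 | A=load:t6 B=compute:t5 [tied]
step 7: C[6]=3 → dur=3, Σ=52 | A=compute:t6 B=idle [compute-only]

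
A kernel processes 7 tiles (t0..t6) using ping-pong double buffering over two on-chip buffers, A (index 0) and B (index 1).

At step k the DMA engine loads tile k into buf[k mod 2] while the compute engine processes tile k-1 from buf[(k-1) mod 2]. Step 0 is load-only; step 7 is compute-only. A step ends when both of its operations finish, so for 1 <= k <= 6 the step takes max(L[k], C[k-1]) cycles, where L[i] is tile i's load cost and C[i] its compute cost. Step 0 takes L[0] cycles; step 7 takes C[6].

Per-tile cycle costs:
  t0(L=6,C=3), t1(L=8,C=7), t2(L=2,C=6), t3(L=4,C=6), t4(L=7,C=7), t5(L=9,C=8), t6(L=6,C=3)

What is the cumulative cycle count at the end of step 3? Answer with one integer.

end_cycle[3] = 27

  0. 6=6c; end=6; A:t0 B:-
  1. max(8,3)=8c; end=14; A:t0 B:t1
  2. max(2,7)=7c; end=21; A:t2 B:t1
  3. max(4,6)=6c; end=27; A:t2 B:t3
  4. max(7,6)=7c; end=34; A:t4 B:t3
  5. max(9,7)=9c; end=43; A:t4 B:t5
  6. max(6,8)=8c; end=51; A:t6 B:t5
  7. 3=3c; end=54; A:t6 B:t5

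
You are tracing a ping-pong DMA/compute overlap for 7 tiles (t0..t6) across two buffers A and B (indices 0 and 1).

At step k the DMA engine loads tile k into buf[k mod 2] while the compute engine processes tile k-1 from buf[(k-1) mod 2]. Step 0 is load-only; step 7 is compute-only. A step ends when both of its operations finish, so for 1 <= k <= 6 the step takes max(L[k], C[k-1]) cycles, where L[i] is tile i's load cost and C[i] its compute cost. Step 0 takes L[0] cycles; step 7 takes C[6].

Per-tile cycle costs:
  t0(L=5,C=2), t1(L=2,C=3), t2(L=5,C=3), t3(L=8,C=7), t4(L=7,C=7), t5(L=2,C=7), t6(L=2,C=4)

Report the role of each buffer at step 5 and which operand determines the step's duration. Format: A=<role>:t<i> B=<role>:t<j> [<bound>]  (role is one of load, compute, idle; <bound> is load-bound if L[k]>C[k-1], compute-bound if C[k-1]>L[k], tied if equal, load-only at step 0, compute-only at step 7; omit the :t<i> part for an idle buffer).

step 0: L[0]=5 → dur=5, Σ=5 | A=load:t0 B=idle [load-only]
step 1: L[1]=2 C[0]=2 → dur=2, Σ=7 | A=compute:t0 B=load:t1 [tied]
step 2: L[2]=5 C[1]=3 → dur=5, Σ=12 | A=load:t2 B=compute:t1 [load-bound]
step 3: L[3]=8 C[2]=3 → dur=8, Σ=20 | A=compute:t2 B=load:t3 [load-bound]
step 4: L[4]=7 C[3]=7 → dur=7, Σ=27 | A=load:t4 B=compute:t3 [tied]
step 5: L[5]=2 C[4]=7 → dur=7, Σ=34 | A=compute:t4 B=load:t5 [compute-bound]
step 6: L[6]=2 C[5]=7 → dur=7, Σ=41 | A=load:t6 B=compute:t5 [compute-bound]
step 7: C[6]=4 → dur=4, Σ=45 | A=compute:t6 B=idle [compute-only]

step 5: A=compute:t4 B=load:t5 [compute-bound]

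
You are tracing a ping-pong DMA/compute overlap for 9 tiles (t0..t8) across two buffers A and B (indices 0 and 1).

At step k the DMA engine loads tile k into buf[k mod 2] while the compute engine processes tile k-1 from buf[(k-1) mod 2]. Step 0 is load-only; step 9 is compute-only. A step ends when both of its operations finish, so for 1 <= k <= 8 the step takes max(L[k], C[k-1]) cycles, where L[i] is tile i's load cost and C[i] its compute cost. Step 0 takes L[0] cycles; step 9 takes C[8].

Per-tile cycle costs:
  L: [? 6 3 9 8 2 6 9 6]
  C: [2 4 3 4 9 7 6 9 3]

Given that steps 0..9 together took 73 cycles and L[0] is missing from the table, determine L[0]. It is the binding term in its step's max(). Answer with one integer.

step 0 → dur = L[0]=? = L[0]  (unknown; binding)
step 1 → dur = max(L[1]=6, C[0]=2) = 6
step 2 → dur = max(L[2]=3, C[1]=4) = 4
step 3 → dur = max(L[3]=9, C[2]=3) = 9
step 4 → dur = max(L[4]=8, C[3]=4) = 8
step 5 → dur = max(L[5]=2, C[4]=9) = 9
step 6 → dur = max(L[6]=6, C[5]=7) = 7
step 7 → dur = max(L[7]=9, C[6]=6) = 9
step 8 → dur = max(L[8]=6, C[7]=9) = 9
step 9 → dur = C[8]=3 = 3
sum of known step durations = 64
dur[0] = total - known = 73 - 64 = 9
L[0] is the binding max in step 0, so L[0] = dur[0] = 9

L[0] = 9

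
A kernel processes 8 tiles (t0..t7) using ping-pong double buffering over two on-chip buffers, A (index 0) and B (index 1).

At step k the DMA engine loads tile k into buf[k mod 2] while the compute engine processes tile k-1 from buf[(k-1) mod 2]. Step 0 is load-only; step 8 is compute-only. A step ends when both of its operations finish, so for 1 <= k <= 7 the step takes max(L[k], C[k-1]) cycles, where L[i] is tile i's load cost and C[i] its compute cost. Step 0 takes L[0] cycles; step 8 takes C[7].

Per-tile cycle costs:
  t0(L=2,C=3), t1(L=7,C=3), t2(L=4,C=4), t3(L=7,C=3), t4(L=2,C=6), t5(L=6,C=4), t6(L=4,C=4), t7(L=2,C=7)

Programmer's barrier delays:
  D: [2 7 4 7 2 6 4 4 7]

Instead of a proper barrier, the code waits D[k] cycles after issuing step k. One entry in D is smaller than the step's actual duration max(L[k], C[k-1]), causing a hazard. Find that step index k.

k=0 barrier L[0]=2→2c, D[0]=2 ok
k=1 barrier max(L[1]=7,C[0]=3)→7c, D[1]=7 ok
k=2 barrier max(L[2]=4,C[1]=3)→4c, D[2]=4 ok
k=3 barrier max(L[3]=7,C[2]=4)→7c, D[3]=7 ok
k=4 barrier max(L[4]=2,C[3]=3)→3c, D[4]=2 SHORT
k=5 barrier max(L[5]=6,C[4]=6)→6c, D[5]=6 ok
k=6 barrier max(L[6]=4,C[5]=4)→4c, D[6]=4 ok
k=7 barrier max(L[7]=2,C[6]=4)→4c, D[7]=4 ok
k=8 barrier C[7]=7→7c, D[8]=7 ok

hazard at step 4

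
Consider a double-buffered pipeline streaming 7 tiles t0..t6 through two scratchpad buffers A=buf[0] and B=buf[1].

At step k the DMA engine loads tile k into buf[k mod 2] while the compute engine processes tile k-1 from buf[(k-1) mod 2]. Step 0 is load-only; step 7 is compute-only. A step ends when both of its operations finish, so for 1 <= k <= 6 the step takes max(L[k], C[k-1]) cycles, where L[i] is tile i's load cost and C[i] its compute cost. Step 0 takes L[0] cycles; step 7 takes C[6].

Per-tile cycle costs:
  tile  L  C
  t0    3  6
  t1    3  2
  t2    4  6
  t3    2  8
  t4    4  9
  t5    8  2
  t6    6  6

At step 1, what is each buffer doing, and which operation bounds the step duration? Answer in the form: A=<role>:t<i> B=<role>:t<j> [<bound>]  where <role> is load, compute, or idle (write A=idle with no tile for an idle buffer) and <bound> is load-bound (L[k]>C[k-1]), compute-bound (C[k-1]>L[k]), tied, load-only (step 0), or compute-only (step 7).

step 1: A=compute:t0 B=load:t1 [compute-bound]

k=0 load=t0/3c comp=- wait=3 total=3
k=1 load=t1/3c comp=t0/6c wait=6 total=9
k=2 load=t2/4c comp=t1/2c wait=4 total=13
k=3 load=t3/2c comp=t2/6c wait=6 total=19
k=4 load=t4/4c comp=t3/8c wait=8 total=27
k=5 load=t5/8c comp=t4/9c wait=9 total=36
k=6 load=t6/6c comp=t5/2c wait=6 total=42
k=7 load=- comp=t6/6c wait=6 total=48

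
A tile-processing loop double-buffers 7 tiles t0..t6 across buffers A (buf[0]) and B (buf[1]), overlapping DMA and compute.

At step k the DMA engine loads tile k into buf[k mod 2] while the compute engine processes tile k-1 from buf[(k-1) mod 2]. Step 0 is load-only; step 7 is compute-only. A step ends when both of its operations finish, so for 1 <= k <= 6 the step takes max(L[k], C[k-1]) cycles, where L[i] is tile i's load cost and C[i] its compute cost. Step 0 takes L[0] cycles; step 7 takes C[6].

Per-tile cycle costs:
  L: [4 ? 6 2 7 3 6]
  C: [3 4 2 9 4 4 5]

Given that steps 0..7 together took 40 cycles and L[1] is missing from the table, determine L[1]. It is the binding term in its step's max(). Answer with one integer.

step 0 | dur = L[0]=4 = 4
step 1 | dur = max(L[1]=?, C[0]=3) = L[1]  (unknown; binding)
step 2 | dur = max(L[2]=6, C[1]=4) = 6
step 3 | dur = max(L[3]=2, C[2]=2) = 2
step 4 | dur = max(L[4]=7, C[3]=9) = 9
step 5 | dur = max(L[5]=3, C[4]=4) = 4
step 6 | dur = max(L[6]=6, C[5]=4) = 6
step 7 | dur = C[6]=5 = 5
sum of known step durations = 36
dur[1] = total - known = 40 - 36 = 4
L[1] is the binding max in step 1, so L[1] = dur[1] = 4

L[1] = 4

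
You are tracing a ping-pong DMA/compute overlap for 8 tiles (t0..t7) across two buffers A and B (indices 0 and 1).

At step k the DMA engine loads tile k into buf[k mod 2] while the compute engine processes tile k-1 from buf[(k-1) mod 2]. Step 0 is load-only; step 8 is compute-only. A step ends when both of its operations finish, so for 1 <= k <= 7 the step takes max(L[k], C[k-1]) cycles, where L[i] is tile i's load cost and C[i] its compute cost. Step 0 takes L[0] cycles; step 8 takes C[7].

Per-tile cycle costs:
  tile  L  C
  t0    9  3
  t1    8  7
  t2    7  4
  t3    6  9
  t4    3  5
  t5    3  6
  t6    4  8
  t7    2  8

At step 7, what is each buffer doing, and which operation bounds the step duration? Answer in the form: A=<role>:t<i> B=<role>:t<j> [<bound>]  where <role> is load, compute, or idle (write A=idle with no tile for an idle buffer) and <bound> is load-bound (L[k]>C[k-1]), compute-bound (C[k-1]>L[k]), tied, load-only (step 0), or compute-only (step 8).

step 0: L[0]=9 → dur=9, Σ=9 | A=load:t0 B=idle [load-only]
step 1: L[1]=8 C[0]=3 → dur=8, Σ=17 | A=compute:t0 B=load:t1 [load-bound]
step 2: L[2]=7 C[1]=7 → dur=7, Σ=24 | A=load:t2 B=compute:t1 [tied]
step 3: L[3]=6 C[2]=4 → dur=6, Σ=30 | A=compute:t2 B=load:t3 [load-bound]
step 4: L[4]=3 C[3]=9 → dur=9, Σ=39 | A=load:t4 B=compute:t3 [compute-bound]
step 5: L[5]=3 C[4]=5 → dur=5, Σ=44 | A=compute:t4 B=load:t5 [compute-bound]
step 6: L[6]=4 C[5]=6 → dur=6, Σ=50 | A=load:t6 B=compute:t5 [compute-bound]
step 7: L[7]=2 C[6]=8 → dur=8, Σ=58 | A=compute:t6 B=load:t7 [compute-bound]
step 8: C[7]=8 → dur=8, Σ=66 | A=idle B=compute:t7 [compute-only]

step 7: A=compute:t6 B=load:t7 [compute-bound]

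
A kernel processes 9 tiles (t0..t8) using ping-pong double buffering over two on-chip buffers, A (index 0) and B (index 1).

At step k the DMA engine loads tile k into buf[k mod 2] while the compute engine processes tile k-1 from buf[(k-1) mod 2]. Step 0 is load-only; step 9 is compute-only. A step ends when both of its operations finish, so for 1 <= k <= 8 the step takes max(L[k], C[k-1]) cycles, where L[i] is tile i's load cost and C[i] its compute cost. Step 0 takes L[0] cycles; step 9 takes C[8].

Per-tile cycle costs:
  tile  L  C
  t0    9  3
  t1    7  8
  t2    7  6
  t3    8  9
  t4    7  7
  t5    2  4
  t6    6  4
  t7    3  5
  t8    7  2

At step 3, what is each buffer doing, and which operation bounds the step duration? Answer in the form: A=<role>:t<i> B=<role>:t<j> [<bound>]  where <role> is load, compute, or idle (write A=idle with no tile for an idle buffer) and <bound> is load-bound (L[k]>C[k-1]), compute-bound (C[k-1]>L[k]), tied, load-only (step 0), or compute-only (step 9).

step 3: A=compute:t2 B=load:t3 [load-bound]

  0. 9=9c; end=9; A:t0 B:-
  1. max(7,3)=7c; end=16; A:t0 B:t1
  2. max(7,8)=8c; end=24; A:t2 B:t1
  3. max(8,6)=8c; end=32; A:t2 B:t3
  4. max(7,9)=9c; end=41; A:t4 B:t3
  5. max(2,7)=7c; end=48; A:t4 B:t5
  6. max(6,4)=6c; end=54; A:t6 B:t5
  7. max(3,4)=4c; end=58; A:t6 B:t7
  8. max(7,5)=7c; end=65; A:t8 B:t7
  9. 2=2c; end=67; A:t8 B:t7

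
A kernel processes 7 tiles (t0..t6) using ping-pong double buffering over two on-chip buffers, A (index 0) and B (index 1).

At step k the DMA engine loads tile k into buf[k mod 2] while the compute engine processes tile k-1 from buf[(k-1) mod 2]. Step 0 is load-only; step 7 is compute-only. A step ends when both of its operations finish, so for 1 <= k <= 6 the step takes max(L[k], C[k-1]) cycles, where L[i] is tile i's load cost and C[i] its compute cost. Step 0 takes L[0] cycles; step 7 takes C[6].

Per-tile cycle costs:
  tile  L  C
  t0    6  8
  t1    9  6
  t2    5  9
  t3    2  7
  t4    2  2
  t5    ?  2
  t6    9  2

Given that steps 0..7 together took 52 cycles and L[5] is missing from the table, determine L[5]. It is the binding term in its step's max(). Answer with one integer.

step 0 = dur = L[0]=6 = 6
step 1 = dur = max(L[1]=9, C[0]=8) = 9
step 2 = dur = max(L[2]=5, C[1]=6) = 6
step 3 = dur = max(L[3]=2, C[2]=9) = 9
step 4 = dur = max(L[4]=2, C[3]=7) = 7
step 5 = dur = max(L[5]=?, C[4]=2) = L[5]  (unknown; binding)
step 6 = dur = max(L[6]=9, C[5]=2) = 9
step 7 = dur = C[6]=2 = 2
sum of known step durations = 48
dur[5] = total - known = 52 - 48 = 4
L[5] is the binding max in step 5, so L[5] = dur[5] = 4

L[5] = 4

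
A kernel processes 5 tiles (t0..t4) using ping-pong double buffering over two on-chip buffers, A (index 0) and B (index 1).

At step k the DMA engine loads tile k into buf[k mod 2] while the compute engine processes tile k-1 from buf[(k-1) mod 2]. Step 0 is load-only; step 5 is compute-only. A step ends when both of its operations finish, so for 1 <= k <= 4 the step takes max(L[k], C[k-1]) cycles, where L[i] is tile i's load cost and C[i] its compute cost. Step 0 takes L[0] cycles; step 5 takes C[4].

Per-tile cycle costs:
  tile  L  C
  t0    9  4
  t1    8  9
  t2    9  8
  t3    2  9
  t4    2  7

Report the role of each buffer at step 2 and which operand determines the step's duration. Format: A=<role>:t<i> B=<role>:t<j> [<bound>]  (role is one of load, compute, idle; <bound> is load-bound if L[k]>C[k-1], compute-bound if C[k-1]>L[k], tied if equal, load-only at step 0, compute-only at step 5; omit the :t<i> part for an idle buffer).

step 2: A=load:t2 B=compute:t1 [tied]

  0. 9=9c; end=9; A:t0 B:-
  1. max(8,4)=8c; end=17; A:t0 B:t1
  2. max(9,9)=9c; end=26; A:t2 B:t1
  3. max(2,8)=8c; end=34; A:t2 B:t3
  4. max(2,9)=9c; end=43; A:t4 B:t3
  5. 7=7c; end=50; A:t4 B:t3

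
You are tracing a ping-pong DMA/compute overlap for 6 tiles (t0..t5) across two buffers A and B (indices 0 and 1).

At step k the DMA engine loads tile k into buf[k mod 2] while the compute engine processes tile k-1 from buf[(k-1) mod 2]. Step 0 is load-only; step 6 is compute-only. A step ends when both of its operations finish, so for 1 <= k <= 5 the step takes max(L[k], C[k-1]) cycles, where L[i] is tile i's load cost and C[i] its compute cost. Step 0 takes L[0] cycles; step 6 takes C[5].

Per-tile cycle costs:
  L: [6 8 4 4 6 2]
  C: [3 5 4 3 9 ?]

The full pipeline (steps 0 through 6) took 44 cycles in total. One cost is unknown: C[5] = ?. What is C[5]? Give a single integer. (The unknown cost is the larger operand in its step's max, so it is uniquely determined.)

C[5] = 6

step 0: dur = L[0]=6 = 6
step 1: dur = max(L[1]=8, C[0]=3) = 8
step 2: dur = max(L[2]=4, C[1]=5) = 5
step 3: dur = max(L[3]=4, C[2]=4) = 4
step 4: dur = max(L[4]=6, C[3]=3) = 6
step 5: dur = max(L[5]=2, C[4]=9) = 9
step 6: dur = C[5]=? = C[5]  (unknown; binding)
sum of known step durations = 38
dur[6] = total - known = 44 - 38 = 6
C[5] is the binding max in step 6, so C[5] = dur[6] = 6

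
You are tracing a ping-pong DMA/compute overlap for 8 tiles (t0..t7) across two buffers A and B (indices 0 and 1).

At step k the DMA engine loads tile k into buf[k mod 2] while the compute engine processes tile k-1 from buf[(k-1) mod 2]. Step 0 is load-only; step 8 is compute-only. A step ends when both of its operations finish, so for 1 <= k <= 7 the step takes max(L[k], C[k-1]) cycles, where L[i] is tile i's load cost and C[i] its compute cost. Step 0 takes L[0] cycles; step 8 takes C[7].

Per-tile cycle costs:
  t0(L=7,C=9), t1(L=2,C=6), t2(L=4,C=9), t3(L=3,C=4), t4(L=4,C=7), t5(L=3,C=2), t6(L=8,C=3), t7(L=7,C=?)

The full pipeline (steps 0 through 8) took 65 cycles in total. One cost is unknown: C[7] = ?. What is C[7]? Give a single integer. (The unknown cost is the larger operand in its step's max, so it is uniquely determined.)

step 0: dur = L[0]=7 = 7
step 1: dur = max(L[1]=2, C[0]=9) = 9
step 2: dur = max(L[2]=4, C[1]=6) = 6
step 3: dur = max(L[3]=3, C[2]=9) = 9
step 4: dur = max(L[4]=4, C[3]=4) = 4
step 5: dur = max(L[5]=3, C[4]=7) = 7
step 6: dur = max(L[6]=8, C[5]=2) = 8
step 7: dur = max(L[7]=7, C[6]=3) = 7
step 8: dur = C[7]=? = C[7]  (unknown; binding)
sum of known step durations = 57
dur[8] = total - known = 65 - 57 = 8
C[7] is the binding max in step 8, so C[7] = dur[8] = 8

C[7] = 8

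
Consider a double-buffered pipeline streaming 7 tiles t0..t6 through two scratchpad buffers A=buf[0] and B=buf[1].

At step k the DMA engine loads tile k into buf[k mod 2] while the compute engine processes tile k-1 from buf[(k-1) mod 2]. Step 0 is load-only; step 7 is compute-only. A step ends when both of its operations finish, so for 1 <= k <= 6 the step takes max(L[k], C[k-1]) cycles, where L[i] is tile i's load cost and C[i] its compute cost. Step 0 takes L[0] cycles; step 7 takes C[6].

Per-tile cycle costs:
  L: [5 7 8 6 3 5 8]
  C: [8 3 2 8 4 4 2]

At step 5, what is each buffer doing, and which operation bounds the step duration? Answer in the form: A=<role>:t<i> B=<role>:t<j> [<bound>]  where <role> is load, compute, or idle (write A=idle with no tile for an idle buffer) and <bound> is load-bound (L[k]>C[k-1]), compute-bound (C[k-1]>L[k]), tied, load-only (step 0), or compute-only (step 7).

[0] DMA t0→A (5c) ∥ CU idle ⇒ 5c, clock 5
[1] DMA t1→B (7c) ∥ CU A:t0 (8c) ⇒ 8c, clock 13
[2] DMA t2→A (8c) ∥ CU B:t1 (3c) ⇒ 8c, clock 21
[3] DMA t3→B (6c) ∥ CU A:t2 (2c) ⇒ 6c, clock 27
[4] DMA t4→A (3c) ∥ CU B:t3 (8c) ⇒ 8c, clock 35
[5] DMA t5→B (5c) ∥ CU A:t4 (4c) ⇒ 5c, clock 40
[6] DMA t6→A (8c) ∥ CU B:t5 (4c) ⇒ 8c, clock 48
[7] DMA idle ∥ CU A:t6 (2c) ⇒ 2c, clock 50

step 5: A=compute:t4 B=load:t5 [load-bound]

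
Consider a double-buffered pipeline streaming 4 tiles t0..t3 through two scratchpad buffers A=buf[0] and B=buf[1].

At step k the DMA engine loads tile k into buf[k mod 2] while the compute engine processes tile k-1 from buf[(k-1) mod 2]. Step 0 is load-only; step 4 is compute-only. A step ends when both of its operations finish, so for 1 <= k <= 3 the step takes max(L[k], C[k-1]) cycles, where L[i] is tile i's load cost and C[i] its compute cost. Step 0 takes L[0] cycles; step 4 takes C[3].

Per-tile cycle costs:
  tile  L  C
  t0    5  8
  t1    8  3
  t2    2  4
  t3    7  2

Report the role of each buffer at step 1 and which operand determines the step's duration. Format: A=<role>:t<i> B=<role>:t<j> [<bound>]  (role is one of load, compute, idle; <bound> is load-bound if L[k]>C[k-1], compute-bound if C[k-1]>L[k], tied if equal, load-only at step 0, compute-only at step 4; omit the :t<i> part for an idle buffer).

step 1: A=compute:t0 B=load:t1 [tied]

[0] DMA t0→A (5c) ∥ CU idle ⇒ 5c, clock 5
[1] DMA t1→B (8c) ∥ CU A:t0 (8c) ⇒ 8c, clock 13
[2] DMA t2→A (2c) ∥ CU B:t1 (3c) ⇒ 3c, clock 16
[3] DMA t3→B (7c) ∥ CU A:t2 (4c) ⇒ 7c, clock 23
[4] DMA idle ∥ CU B:t3 (2c) ⇒ 2c, clock 25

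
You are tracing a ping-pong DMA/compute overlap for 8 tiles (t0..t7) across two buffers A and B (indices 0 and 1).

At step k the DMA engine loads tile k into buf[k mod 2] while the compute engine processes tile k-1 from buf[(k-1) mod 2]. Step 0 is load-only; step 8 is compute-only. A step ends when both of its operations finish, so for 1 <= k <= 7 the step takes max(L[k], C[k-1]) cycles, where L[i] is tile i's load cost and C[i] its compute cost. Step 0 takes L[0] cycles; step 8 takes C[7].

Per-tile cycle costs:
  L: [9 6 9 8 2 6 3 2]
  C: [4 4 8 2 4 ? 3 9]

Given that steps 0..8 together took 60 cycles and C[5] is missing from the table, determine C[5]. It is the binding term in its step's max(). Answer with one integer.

step 0 | dur = L[0]=9 = 9
step 1 | dur = max(L[1]=6, C[0]=4) = 6
step 2 | dur = max(L[2]=9, C[1]=4) = 9
step 3 | dur = max(L[3]=8, C[2]=8) = 8
step 4 | dur = max(L[4]=2, C[3]=2) = 2
step 5 | dur = max(L[5]=6, C[4]=4) = 6
step 6 | dur = max(L[6]=3, C[5]=?) = C[5]  (unknown; binding)
step 7 | dur = max(L[7]=2, C[6]=3) = 3
step 8 | dur = C[7]=9 = 9
sum of known step durations = 52
dur[6] = total - known = 60 - 52 = 8
C[5] is the binding max in step 6, so C[5] = dur[6] = 8

C[5] = 8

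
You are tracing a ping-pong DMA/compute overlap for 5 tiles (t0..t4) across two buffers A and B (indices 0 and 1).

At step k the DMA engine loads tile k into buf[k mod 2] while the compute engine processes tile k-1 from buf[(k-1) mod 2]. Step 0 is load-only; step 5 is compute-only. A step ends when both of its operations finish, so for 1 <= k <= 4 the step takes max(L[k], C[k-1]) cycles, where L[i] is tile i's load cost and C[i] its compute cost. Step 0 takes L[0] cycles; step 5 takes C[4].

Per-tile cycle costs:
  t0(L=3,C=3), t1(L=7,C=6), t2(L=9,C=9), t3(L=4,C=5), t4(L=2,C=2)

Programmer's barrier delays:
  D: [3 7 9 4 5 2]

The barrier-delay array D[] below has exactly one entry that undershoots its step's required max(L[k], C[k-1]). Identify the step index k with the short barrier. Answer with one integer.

k=0 barrier L[0]=3→3c, D[0]=3 ok
k=1 barrier max(L[1]=7,C[0]=3)→7c, D[1]=7 ok
k=2 barrier max(L[2]=9,C[1]=6)→9c, D[2]=9 ok
k=3 barrier max(L[3]=4,C[2]=9)→9c, D[3]=4 SHORT
k=4 barrier max(L[4]=2,C[3]=5)→5c, D[4]=5 ok
k=5 barrier C[4]=2→2c, D[5]=2 ok

hazard at step 3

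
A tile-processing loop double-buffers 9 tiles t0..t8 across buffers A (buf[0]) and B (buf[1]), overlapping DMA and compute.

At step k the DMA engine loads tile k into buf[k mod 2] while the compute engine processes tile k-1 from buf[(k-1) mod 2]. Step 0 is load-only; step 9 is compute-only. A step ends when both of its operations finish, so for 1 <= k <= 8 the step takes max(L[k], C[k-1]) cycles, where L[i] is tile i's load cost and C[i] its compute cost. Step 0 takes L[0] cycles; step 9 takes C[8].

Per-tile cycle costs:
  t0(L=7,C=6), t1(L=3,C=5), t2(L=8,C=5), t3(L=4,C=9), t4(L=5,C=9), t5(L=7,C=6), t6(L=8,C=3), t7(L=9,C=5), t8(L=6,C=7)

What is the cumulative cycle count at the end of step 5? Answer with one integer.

end_cycle[5] = 44

[0] DMA t0→A (7c) ∥ CU idle ⇒ 7c, clock 7
[1] DMA t1→B (3c) ∥ CU A:t0 (6c) ⇒ 6c, clock 13
[2] DMA t2→A (8c) ∥ CU B:t1 (5c) ⇒ 8c, clock 21
[3] DMA t3→B (4c) ∥ CU A:t2 (5c) ⇒ 5c, clock 26
[4] DMA t4→A (5c) ∥ CU B:t3 (9c) ⇒ 9c, clock 35
[5] DMA t5→B (7c) ∥ CU A:t4 (9c) ⇒ 9c, clock 44
[6] DMA t6→A (8c) ∥ CU B:t5 (6c) ⇒ 8c, clock 52
[7] DMA t7→B (9c) ∥ CU A:t6 (3c) ⇒ 9c, clock 61
[8] DMA t8→A (6c) ∥ CU B:t7 (5c) ⇒ 6c, clock 67
[9] DMA idle ∥ CU A:t8 (7c) ⇒ 7c, clock 74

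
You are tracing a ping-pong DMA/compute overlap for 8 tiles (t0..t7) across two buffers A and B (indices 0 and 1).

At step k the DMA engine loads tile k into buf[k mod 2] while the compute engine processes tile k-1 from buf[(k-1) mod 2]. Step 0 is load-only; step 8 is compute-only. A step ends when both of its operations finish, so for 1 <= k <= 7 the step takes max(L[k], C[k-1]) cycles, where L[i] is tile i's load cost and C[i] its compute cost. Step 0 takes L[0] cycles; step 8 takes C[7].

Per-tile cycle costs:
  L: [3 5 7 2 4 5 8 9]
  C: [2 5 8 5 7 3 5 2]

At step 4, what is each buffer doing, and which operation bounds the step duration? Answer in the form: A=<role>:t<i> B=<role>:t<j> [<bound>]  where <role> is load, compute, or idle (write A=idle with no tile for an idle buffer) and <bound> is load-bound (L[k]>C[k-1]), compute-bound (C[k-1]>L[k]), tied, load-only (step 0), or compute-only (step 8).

step 4: A=load:t4 B=compute:t3 [compute-bound]

[0] DMA t0→A (3c) ∥ CU idle ⇒ 3c, clock 3
[1] DMA t1→B (5c) ∥ CU A:t0 (2c) ⇒ 5c, clock 8
[2] DMA t2→A (7c) ∥ CU B:t1 (5c) ⇒ 7c, clock 15
[3] DMA t3→B (2c) ∥ CU A:t2 (8c) ⇒ 8c, clock 23
[4] DMA t4→A (4c) ∥ CU B:t3 (5c) ⇒ 5c, clock 28
[5] DMA t5→B (5c) ∥ CU A:t4 (7c) ⇒ 7c, clock 35
[6] DMA t6→A (8c) ∥ CU B:t5 (3c) ⇒ 8c, clock 43
[7] DMA t7→B (9c) ∥ CU A:t6 (5c) ⇒ 9c, clock 52
[8] DMA idle ∥ CU B:t7 (2c) ⇒ 2c, clock 54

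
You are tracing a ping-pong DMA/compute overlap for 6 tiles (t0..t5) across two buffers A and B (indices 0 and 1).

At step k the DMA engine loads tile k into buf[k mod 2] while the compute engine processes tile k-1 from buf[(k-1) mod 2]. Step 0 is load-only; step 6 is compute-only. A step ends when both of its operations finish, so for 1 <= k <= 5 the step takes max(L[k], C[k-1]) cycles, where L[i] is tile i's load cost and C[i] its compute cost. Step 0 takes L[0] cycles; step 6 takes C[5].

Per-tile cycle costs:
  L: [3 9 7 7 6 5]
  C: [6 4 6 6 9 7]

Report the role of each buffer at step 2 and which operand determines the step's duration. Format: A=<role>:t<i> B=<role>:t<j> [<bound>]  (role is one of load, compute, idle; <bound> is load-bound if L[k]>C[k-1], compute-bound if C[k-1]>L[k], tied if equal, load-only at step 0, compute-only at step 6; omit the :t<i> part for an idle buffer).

k=0 load=t0/3c comp=- wait=3 total=3
k=1 load=t1/9c comp=t0/6c wait=9 total=12
k=2 load=t2/7c comp=t1/4c wait=7 total=19
k=3 load=t3/7c comp=t2/6c wait=7 total=26
k=4 load=t4/6c comp=t3/6c wait=6 total=32
k=5 load=t5/5c comp=t4/9c wait=9 total=41
k=6 load=- comp=t5/7c wait=7 total=48

step 2: A=load:t2 B=compute:t1 [load-bound]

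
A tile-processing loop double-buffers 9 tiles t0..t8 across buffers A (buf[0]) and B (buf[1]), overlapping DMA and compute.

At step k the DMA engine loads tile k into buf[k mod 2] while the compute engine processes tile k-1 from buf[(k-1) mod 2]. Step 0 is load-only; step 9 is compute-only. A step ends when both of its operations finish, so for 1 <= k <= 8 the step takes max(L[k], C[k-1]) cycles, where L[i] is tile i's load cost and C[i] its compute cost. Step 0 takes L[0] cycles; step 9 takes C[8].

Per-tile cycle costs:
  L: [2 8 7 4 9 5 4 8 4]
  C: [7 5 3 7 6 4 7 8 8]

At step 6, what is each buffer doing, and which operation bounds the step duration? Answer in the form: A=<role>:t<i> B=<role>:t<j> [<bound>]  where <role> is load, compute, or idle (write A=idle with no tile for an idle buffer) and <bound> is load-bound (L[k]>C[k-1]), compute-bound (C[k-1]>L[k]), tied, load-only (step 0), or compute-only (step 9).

  0. 2=2c; end=2; A:t0 B:-
  1. max(8,7)=8c; end=10; A:t0 B:t1
  2. max(7,5)=7c; end=17; A:t2 B:t1
  3. max(4,3)=4c; end=21; A:t2 B:t3
  4. max(9,7)=9c; end=30; A:t4 B:t3
  5. max(5,6)=6c; end=36; A:t4 B:t5
  6. max(4,4)=4c; end=40; A:t6 B:t5
  7. max(8,7)=8c; end=48; A:t6 B:t7
  8. max(4,8)=8c; end=56; A:t8 B:t7
  9. 8=8c; end=64; A:t8 B:t7

step 6: A=load:t6 B=compute:t5 [tied]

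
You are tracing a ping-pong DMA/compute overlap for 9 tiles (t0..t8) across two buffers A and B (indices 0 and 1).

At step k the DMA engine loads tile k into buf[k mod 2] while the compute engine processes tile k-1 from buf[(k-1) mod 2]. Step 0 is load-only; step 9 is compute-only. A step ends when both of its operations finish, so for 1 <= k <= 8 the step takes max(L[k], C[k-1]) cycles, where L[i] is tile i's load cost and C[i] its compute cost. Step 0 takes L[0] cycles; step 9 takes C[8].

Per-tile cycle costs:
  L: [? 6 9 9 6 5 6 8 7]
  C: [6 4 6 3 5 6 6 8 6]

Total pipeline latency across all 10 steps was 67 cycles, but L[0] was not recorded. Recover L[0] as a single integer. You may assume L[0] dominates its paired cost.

step 0 → dur = L[0]=? = L[0]  (unknown; binding)
step 1 → dur = max(L[1]=6, C[0]=6) = 6
step 2 → dur = max(L[2]=9, C[1]=4) = 9
step 3 → dur = max(L[3]=9, C[2]=6) = 9
step 4 → dur = max(L[4]=6, C[3]=3) = 6
step 5 → dur = max(L[5]=5, C[4]=5) = 5
step 6 → dur = max(L[6]=6, C[5]=6) = 6
step 7 → dur = max(L[7]=8, C[6]=6) = 8
step 8 → dur = max(L[8]=7, C[7]=8) = 8
step 9 → dur = C[8]=6 = 6
sum of known step durations = 63
dur[0] = total - known = 67 - 63 = 4
L[0] is the binding max in step 0, so L[0] = dur[0] = 4

L[0] = 4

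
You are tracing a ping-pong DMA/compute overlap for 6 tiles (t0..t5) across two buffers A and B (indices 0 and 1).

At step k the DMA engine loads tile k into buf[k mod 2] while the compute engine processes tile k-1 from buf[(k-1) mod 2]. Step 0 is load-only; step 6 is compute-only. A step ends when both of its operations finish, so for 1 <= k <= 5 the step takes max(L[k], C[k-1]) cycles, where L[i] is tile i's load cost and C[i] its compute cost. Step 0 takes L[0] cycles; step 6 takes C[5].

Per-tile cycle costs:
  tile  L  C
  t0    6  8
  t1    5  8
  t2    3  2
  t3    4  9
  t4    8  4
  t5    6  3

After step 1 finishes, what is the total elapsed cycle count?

k=0 load=t0/6c comp=- wait=6 total=6
k=1 load=t1/5c comp=t0/8c wait=8 total=14
k=2 load=t2/3c comp=t1/8c wait=8 total=22
k=3 load=t3/4c comp=t2/2c wait=4 total=26
k=4 load=t4/8c comp=t3/9c wait=9 total=35
k=5 load=t5/6c comp=t4/4c wait=6 total=41
k=6 load=- comp=t5/3c wait=3 total=44

end_cycle[1] = 14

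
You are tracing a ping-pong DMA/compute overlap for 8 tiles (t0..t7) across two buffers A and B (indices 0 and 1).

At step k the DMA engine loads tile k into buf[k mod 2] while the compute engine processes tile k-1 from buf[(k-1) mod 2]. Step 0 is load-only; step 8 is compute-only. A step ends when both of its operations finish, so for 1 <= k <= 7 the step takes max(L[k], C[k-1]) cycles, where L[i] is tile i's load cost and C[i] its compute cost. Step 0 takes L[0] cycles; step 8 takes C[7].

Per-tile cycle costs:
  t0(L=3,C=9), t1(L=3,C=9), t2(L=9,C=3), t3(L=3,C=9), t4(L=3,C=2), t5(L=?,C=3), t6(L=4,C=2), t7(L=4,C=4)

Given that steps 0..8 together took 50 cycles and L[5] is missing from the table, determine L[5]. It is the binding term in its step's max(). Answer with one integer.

L[5] = 5

step 0: dur = L[0]=3 = 3
step 1: dur = max(L[1]=3, C[0]=9) = 9
step 2: dur = max(L[2]=9, C[1]=9) = 9
step 3: dur = max(L[3]=3, C[2]=3) = 3
step 4: dur = max(L[4]=3, C[3]=9) = 9
step 5: dur = max(L[5]=?, C[4]=2) = L[5]  (unknown; binding)
step 6: dur = max(L[6]=4, C[5]=3) = 4
step 7: dur = max(L[7]=4, C[6]=2) = 4
step 8: dur = C[7]=4 = 4
sum of known step durations = 45
dur[5] = total - known = 50 - 45 = 5
L[5] is the binding max in step 5, so L[5] = dur[5] = 5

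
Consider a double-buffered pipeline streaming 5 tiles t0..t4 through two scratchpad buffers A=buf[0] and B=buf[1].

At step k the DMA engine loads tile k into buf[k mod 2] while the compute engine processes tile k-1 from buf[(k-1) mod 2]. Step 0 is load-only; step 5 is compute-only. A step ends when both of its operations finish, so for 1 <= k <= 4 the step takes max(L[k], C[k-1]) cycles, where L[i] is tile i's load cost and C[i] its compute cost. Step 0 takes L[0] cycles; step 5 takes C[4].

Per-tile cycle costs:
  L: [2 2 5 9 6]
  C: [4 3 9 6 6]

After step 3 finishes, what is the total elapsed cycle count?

end_cycle[3] = 20

  0. 2=2c; end=2; A:t0 B:-
  1. max(2,4)=4c; end=6; A:t0 B:t1
  2. max(5,3)=5c; end=11; A:t2 B:t1
  3. max(9,9)=9c; end=20; A:t2 B:t3
  4. max(6,6)=6c; end=26; A:t4 B:t3
  5. 6=6c; end=32; A:t4 B:t3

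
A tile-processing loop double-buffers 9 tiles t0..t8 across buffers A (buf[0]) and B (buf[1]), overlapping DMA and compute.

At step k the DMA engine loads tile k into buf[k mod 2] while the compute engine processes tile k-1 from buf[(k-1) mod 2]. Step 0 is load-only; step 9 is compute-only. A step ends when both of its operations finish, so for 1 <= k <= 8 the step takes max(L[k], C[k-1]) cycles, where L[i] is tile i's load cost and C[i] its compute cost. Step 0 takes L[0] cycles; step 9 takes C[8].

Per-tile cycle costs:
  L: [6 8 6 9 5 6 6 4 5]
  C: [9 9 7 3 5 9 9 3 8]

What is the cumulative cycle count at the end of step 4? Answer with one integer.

end_cycle[4] = 38

step 0: L[0]=6 → dur=6, Σ=6 | A=load:t0 B=idle [load-only]
step 1: L[1]=8 C[0]=9 → dur=9, Σ=15 | A=compute:t0 B=load:t1 [compute-bound]
step 2: L[2]=6 C[1]=9 → dur=9, Σ=24 | A=load:t2 B=compute:t1 [compute-bound]
step 3: L[3]=9 C[2]=7 → dur=9, Σ=33 | A=compute:t2 B=load:t3 [load-bound]
step 4: L[4]=5 C[3]=3 → dur=5, Σ=38 | A=load:t4 B=compute:t3 [load-bound]
step 5: L[5]=6 C[4]=5 → dur=6, Σ=44 | A=compute:t4 B=load:t5 [load-bound]
step 6: L[6]=6 C[5]=9 → dur=9, Σ=53 | A=load:t6 B=compute:t5 [compute-bound]
step 7: L[7]=4 C[6]=9 → dur=9, Σ=62 | A=compute:t6 B=load:t7 [compute-bound]
step 8: L[8]=5 C[7]=3 → dur=5, Σ=67 | A=load:t8 B=compute:t7 [load-bound]
step 9: C[8]=8 → dur=8, Σ=75 | A=compute:t8 B=idle [compute-only]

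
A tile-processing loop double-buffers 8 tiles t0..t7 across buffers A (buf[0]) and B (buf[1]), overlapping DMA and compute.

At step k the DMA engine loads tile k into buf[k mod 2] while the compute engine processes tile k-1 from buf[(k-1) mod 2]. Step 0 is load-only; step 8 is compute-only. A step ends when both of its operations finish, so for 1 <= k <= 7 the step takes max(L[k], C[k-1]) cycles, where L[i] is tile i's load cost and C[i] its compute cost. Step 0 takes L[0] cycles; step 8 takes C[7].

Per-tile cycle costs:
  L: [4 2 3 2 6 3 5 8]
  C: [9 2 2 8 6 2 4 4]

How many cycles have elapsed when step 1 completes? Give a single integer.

end_cycle[1] = 13

  0. 4=4c; end=4; A:t0 B:-
  1. max(2,9)=9c; end=13; A:t0 B:t1
  2. max(3,2)=3c; end=16; A:t2 B:t1
  3. max(2,2)=2c; end=18; A:t2 B:t3
  4. max(6,8)=8c; end=26; A:t4 B:t3
  5. max(3,6)=6c; end=32; A:t4 B:t5
  6. max(5,2)=5c; end=37; A:t6 B:t5
  7. max(8,4)=8c; end=45; A:t6 B:t7
  8. 4=4c; end=49; A:t6 B:t7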